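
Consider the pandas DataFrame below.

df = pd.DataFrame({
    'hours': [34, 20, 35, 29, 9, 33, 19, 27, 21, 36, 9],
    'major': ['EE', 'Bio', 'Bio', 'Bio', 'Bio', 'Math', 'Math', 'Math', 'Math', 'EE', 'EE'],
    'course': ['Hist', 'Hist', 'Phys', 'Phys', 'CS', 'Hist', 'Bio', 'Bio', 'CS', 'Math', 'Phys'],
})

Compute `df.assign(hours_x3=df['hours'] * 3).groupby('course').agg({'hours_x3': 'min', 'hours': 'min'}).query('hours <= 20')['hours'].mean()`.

add column hours_x3 = df['hours'] * 3:
    hours major course  hours_x3
0      34    EE   Hist       102
1      20   Bio   Hist        60
2      35   Bio   Phys       105
3      29   Bio   Phys        87
4       9   Bio     CS        27
5      33  Math   Hist        99
6      19  Math    Bio        57
7      27  Math    Bio        81
8      21  Math     CS        63
9      36    EE   Math       108
10      9    EE   Phys        27
group by course: min(hours_x3), min(hours):
        hours_x3  hours
course                 
Bio           57     19
CS            27      9
Hist          60     20
Math         108     36
Phys          27      9
filter rows where hours <= 20:
        hours_x3  hours
course                 
Bio           57     19
CS            27      9
Hist          60     20
Phys          27      9

14.25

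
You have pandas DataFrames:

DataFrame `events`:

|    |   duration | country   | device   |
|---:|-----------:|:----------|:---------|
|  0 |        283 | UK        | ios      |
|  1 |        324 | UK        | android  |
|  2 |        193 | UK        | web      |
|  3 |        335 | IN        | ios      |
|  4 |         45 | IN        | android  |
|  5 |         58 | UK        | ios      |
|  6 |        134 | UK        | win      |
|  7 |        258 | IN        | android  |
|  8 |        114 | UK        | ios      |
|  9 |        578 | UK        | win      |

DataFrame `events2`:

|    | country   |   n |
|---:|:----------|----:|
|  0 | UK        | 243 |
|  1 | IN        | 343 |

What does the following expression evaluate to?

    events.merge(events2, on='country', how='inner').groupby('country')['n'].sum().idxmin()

merge on 'country' (how='inner') → 10 rows:
   duration country   device    n
0       283      UK      ios  243
1       324      UK  android  243
2       193      UK      web  243
3       335      IN      ios  343
4        45      IN  android  343
5        58      UK      ios  243
6       134      UK      win  243
7       258      IN  android  343
8       114      UK      ios  243
9       578      UK      win  243
group by country, sum of n:
country
IN    1029
UK    1701
Name: n, dtype: int64
Then the label with the smallest value: IN

IN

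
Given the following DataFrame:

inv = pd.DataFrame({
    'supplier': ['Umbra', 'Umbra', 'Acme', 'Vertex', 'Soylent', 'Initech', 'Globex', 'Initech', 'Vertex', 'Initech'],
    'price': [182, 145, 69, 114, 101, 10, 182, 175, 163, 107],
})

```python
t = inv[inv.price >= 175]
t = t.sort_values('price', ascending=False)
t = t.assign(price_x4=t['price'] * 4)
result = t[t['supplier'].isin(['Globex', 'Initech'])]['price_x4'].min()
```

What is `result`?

700

filter rows where price >= 175:
  supplier  price
0    Umbra    182
6   Globex    182
7  Initech    175
sort by price descending:
  supplier  price
0    Umbra    182
6   Globex    182
7  Initech    175
add column price_x4 = t['price'] * 4:
  supplier  price  price_x4
0    Umbra    182       728
6   Globex    182       728
7  Initech    175       700
filter rows where supplier in ['Globex', 'Initech']:
  supplier  price  price_x4
6   Globex    182       728
7  Initech    175       700
So min() = 700.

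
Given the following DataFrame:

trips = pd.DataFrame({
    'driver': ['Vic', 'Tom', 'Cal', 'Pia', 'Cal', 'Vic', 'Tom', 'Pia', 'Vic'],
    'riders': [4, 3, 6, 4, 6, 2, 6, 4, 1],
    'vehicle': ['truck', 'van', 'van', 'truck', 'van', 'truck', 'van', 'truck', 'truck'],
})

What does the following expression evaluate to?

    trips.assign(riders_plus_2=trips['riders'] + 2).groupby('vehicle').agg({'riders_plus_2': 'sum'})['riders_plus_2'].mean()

add column riders_plus_2 = trips['riders'] + 2:
  driver  riders vehicle  riders_plus_2
0    Vic       4   truck              6
1    Tom       3     van              5
2    Cal       6     van              8
3    Pia       4   truck              6
4    Cal       6     van              8
5    Vic       2   truck              4
6    Tom       6     van              8
7    Pia       4   truck              6
8    Vic       1   truck              3
group by vehicle, sum of riders_plus_2:
         riders_plus_2
vehicle               
truck               25
van                 29
Finally, mean of column 'riders_plus_2' = 27.0.

27.0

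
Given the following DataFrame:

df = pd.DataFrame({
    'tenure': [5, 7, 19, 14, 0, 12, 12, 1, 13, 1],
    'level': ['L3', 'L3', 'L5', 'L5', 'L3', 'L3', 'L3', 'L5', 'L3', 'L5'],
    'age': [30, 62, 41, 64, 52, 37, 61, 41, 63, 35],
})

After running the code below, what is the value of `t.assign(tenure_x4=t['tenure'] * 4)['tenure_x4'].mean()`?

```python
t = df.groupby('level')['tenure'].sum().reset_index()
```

168.0

group by level, sum of tenure:
level
L3    49
L5    35
Name: tenure, dtype: int64
reset_index():
  level  tenure
0    L3      49
1    L5      35
add column tenure_x4 = t['tenure'] * 4:
  level  tenure  tenure_x4
0    L3      49        196
1    L5      35        140
So mean() = 168.0.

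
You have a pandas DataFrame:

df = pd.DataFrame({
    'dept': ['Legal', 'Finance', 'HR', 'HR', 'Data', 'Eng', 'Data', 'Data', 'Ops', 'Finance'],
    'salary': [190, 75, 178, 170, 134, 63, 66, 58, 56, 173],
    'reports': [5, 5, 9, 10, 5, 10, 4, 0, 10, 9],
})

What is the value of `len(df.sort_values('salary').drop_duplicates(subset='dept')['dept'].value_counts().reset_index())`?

6

sort by salary:
      dept  salary  reports
8      Ops      56       10
7     Data      58        0
5      Eng      63       10
6     Data      66        4
1  Finance      75        5
4     Data     134        5
3       HR     170       10
9  Finance     173        9
2       HR     178        9
0    Legal     190        5
drop duplicate dept (keep=first):
      dept  salary  reports
8      Ops      56       10
7     Data      58        0
5      Eng      63       10
1  Finance      75        5
3       HR     170       10
0    Legal     190        5
value_counts of dept:
dept
Ops        1
Data       1
Eng        1
Finance    1
HR         1
Legal      1
Name: count, dtype: int64
reset_index():
      dept  count
0      Ops      1
1     Data      1
2      Eng      1
3  Finance      1
4       HR      1
5    Legal      1
Then the number of rows: 6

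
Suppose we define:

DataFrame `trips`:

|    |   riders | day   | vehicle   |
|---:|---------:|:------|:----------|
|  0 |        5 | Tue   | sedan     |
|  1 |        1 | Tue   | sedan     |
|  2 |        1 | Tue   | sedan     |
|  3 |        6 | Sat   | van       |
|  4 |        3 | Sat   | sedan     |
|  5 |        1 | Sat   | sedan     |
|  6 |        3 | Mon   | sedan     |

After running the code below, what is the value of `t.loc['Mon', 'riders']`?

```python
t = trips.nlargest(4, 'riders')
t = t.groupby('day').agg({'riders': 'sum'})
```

take 4 rows with largest riders:
   riders  day vehicle
3       6  Sat     van
0       5  Tue   sedan
4       3  Sat   sedan
6       3  Mon   sedan
group by day, sum of riders:
     riders
day        
Mon       3
Sat       9
Tue       5

3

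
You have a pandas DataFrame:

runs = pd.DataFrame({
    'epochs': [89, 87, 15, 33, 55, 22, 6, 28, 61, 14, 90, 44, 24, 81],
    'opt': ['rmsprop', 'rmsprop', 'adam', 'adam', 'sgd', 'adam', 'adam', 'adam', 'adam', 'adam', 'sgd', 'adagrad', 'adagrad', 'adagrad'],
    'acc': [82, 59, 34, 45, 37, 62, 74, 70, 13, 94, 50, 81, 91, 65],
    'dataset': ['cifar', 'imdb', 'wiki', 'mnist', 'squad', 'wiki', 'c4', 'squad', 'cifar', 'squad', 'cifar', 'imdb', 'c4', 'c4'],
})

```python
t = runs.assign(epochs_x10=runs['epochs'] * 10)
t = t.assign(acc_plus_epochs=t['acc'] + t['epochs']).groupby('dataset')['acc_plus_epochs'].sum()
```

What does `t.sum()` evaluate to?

1506

add column epochs_x10 = runs['epochs'] * 10:
    epochs      opt  acc dataset  epochs_x10
0       89  rmsprop   82   cifar         890
1       87  rmsprop   59    imdb         870
2       15     adam   34    wiki         150
3       33     adam   45   mnist         330
4       55      sgd   37   squad         550
5       22     adam   62    wiki         220
6        6     adam   74      c4          60
7       28     adam   70   squad         280
8       61     adam   13   cifar         610
9       14     adam   94   squad         140
10      90      sgd   50   cifar         900
11      44  adagrad   81    imdb         440
12      24  adagrad   91      c4         240
13      81  adagrad   65      c4         810
add column acc_plus_epochs = t['acc'] + t['epochs']:
    epochs      opt  acc dataset  epochs_x10  acc_plus_epochs
0       89  rmsprop   82   cifar         890              171
1       87  rmsprop   59    imdb         870              146
2       15     adam   34    wiki         150               49
3       33     adam   45   mnist         330               78
4       55      sgd   37   squad         550               92
5       22     adam   62    wiki         220               84
6        6     adam   74      c4          60               80
7       28     adam   70   squad         280               98
8       61     adam   13   cifar         610               74
9       14     adam   94   squad         140              108
10      90      sgd   50   cifar         900              140
11      44  adagrad   81    imdb         440              125
12      24  adagrad   91      c4         240              115
13      81  adagrad   65      c4         810              146
group by dataset, sum of acc_plus_epochs:
dataset
c4       341
cifar    385
imdb     271
mnist     78
squad    298
wiki     133
Name: acc_plus_epochs, dtype: int64
Reading off the sum of the resulting series, we get 1506.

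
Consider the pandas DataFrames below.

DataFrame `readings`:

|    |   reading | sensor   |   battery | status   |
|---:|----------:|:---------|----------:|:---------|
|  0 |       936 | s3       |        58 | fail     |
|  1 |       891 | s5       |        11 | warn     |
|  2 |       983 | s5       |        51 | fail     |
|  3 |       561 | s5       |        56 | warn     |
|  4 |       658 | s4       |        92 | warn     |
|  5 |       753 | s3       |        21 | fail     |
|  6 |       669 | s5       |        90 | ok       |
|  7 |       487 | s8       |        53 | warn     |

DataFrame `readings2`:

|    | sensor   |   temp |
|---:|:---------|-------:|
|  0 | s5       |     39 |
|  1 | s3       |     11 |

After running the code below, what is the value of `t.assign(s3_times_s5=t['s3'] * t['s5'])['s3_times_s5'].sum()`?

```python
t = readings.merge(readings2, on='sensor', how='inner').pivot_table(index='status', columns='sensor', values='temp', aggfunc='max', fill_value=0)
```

merge on 'sensor' (how='inner') → 6 rows:
   reading sensor  battery status  temp
0      936     s3       58   fail    11
1      891     s5       11   warn    39
2      983     s5       51   fail    39
3      561     s5       56   warn    39
4      753     s3       21   fail    11
5      669     s5       90     ok    39
pivot: rows=status, cols=sensor, max(temp):
sensor  s3  s5
status        
fail    11  39
ok       0  39
warn     0  39
add column s3_times_s5 = t['s3'] * t['s5']:
sensor  s3  s5  s3_times_s5
status                     
fail    11  39          429
ok       0  39            0
warn     0  39            0
So sum() = 429.

429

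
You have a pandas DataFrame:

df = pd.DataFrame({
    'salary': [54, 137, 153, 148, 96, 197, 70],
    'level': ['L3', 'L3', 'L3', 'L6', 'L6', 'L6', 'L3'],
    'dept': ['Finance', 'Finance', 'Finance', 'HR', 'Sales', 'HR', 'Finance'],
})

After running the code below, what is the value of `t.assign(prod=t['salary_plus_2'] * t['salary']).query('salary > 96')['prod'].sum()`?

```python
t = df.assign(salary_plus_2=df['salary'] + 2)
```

104161

add column salary_plus_2 = df['salary'] + 2:
   salary level     dept  salary_plus_2
0      54    L3  Finance             56
1     137    L3  Finance            139
2     153    L3  Finance            155
3     148    L6       HR            150
4      96    L6    Sales             98
5     197    L6       HR            199
6      70    L3  Finance             72
add column prod = t['salary_plus_2'] * t['salary']:
   salary level     dept  salary_plus_2   prod
0      54    L3  Finance             56   3024
1     137    L3  Finance            139  19043
2     153    L3  Finance            155  23715
3     148    L6       HR            150  22200
4      96    L6    Sales             98   9408
5     197    L6       HR            199  39203
6      70    L3  Finance             72   5040
filter rows where salary > 96:
   salary level     dept  salary_plus_2   prod
1     137    L3  Finance            139  19043
2     153    L3  Finance            155  23715
3     148    L6       HR            150  22200
5     197    L6       HR            199  39203
Taking the sum of column 'prod' gives 104161.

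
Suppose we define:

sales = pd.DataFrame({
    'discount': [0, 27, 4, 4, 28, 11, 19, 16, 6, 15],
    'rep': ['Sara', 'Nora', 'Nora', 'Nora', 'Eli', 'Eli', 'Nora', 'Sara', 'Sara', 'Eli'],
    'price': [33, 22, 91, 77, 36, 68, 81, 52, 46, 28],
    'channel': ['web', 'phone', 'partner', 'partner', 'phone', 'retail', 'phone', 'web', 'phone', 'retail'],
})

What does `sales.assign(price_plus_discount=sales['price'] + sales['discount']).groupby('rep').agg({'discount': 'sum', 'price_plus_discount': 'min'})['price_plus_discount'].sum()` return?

125

add column price_plus_discount = sales['price'] + sales['discount']:
   discount   rep  price  channel  price_plus_discount
0         0  Sara     33      web                   33
1        27  Nora     22    phone                   49
2         4  Nora     91  partner                   95
3         4  Nora     77  partner                   81
4        28   Eli     36    phone                   64
5        11   Eli     68   retail                   79
6        19  Nora     81    phone                  100
7        16  Sara     52      web                   68
8         6  Sara     46    phone                   52
9        15   Eli     28   retail                   43
group by rep: sum(discount), min(price_plus_discount):
      discount  price_plus_discount
rep                                
Eli         54                   43
Nora        54                   49
Sara        22                   33
Then the sum of column 'price_plus_discount': 125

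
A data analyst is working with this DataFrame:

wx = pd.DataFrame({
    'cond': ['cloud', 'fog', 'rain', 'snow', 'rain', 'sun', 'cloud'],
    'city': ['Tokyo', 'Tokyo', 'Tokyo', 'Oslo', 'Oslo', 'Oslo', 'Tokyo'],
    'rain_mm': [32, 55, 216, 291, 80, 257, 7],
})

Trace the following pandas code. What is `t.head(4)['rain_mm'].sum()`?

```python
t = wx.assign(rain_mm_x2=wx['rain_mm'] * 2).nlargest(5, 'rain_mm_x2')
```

844

add column rain_mm_x2 = wx['rain_mm'] * 2:
    cond   city  rain_mm  rain_mm_x2
0  cloud  Tokyo       32          64
1    fog  Tokyo       55         110
2   rain  Tokyo      216         432
3   snow   Oslo      291         582
4   rain   Oslo       80         160
5    sun   Oslo      257         514
6  cloud  Tokyo        7          14
take 5 rows with largest rain_mm_x2:
   cond   city  rain_mm  rain_mm_x2
3  snow   Oslo      291         582
5   sun   Oslo      257         514
2  rain  Tokyo      216         432
4  rain   Oslo       80         160
1   fog  Tokyo       55         110
take first 4 rows:
   cond   city  rain_mm  rain_mm_x2
3  snow   Oslo      291         582
5   sun   Oslo      257         514
2  rain  Tokyo      216         432
4  rain   Oslo       80         160
Reading off the sum of column 'rain_mm', we get 844.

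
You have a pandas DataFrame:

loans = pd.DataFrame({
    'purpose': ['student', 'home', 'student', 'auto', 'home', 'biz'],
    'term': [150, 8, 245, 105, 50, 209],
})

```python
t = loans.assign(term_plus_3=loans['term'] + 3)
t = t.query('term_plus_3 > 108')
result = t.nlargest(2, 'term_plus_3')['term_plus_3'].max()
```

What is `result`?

add column term_plus_3 = loans['term'] + 3:
   purpose  term  term_plus_3
0  student   150          153
1     home     8           11
2  student   245          248
3     auto   105          108
4     home    50           53
5      biz   209          212
filter rows where term_plus_3 > 108:
   purpose  term  term_plus_3
0  student   150          153
2  student   245          248
5      biz   209          212
take 2 rows with largest term_plus_3:
   purpose  term  term_plus_3
2  student   245          248
5      biz   209          212
The max of column 'term_plus_3' is 248.

248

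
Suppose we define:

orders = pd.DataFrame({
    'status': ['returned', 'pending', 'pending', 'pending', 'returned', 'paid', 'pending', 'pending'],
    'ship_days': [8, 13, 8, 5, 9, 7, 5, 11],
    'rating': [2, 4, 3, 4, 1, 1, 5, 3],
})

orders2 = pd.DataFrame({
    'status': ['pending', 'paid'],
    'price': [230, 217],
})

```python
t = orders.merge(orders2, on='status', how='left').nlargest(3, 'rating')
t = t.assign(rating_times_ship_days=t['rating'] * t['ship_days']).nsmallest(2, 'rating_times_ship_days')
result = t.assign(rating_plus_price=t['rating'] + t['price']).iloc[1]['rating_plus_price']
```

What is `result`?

235.0

merge on 'status' (how='left') → 8 rows:
     status  ship_days  rating  price
0  returned          8       2    NaN
1   pending         13       4  230.0
2   pending          8       3  230.0
3   pending          5       4  230.0
4  returned          9       1    NaN
5      paid          7       1  217.0
6   pending          5       5  230.0
7   pending         11       3  230.0
take 3 rows with largest rating:
    status  ship_days  rating  price
6  pending          5       5  230.0
1  pending         13       4  230.0
3  pending          5       4  230.0
add column rating_times_ship_days = t['rating'] * t['ship_days']:
    status  ship_days  rating  price  rating_times_ship_days
6  pending          5       5  230.0                      25
1  pending         13       4  230.0                      52
3  pending          5       4  230.0                      20
take 2 rows with smallest rating_times_ship_days:
    status  ship_days  rating  price  rating_times_ship_days
3  pending          5       4  230.0                      20
6  pending          5       5  230.0                      25
add column rating_plus_price = t['rating'] + t['price']:
    status  ship_days  rating  price  rating_times_ship_days  rating_plus_price
3  pending          5       4  230.0                      20              234.0
6  pending          5       5  230.0                      25              235.0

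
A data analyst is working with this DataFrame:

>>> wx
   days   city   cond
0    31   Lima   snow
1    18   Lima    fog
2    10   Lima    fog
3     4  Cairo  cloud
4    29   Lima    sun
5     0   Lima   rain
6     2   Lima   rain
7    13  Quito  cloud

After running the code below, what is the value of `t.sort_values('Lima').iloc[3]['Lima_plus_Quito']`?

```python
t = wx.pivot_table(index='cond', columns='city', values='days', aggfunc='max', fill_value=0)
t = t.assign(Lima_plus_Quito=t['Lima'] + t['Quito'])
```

pivot: rows=cond, cols=city, max(days):
city   Cairo  Lima  Quito
cond                     
cloud      4     0     13
fog        0    18      0
rain       0     2      0
snow       0    31      0
sun        0    29      0
add column Lima_plus_Quito = t['Lima'] + t['Quito']:
city   Cairo  Lima  Quito  Lima_plus_Quito
cond                                      
cloud      4     0     13               13
fog        0    18      0               18
rain       0     2      0                2
snow       0    31      0               31
sun        0    29      0               29
sort by Lima:
city   Cairo  Lima  Quito  Lima_plus_Quito
cond                                      
cloud      4     0     13               13
rain       0     2      0                2
fog        0    18      0               18
sun        0    29      0               29
snow       0    31      0               31
Reading off the value at position 3, column 'Lima_plus_Quito', we get 29.

29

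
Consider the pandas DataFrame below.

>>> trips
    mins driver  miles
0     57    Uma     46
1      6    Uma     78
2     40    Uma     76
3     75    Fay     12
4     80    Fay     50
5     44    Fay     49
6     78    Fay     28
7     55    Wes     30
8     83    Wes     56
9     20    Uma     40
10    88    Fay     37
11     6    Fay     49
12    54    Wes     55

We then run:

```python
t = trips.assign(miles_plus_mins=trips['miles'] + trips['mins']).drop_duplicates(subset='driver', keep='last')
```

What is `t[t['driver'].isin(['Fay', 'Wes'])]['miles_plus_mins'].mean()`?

add column miles_plus_mins = trips['miles'] + trips['mins']:
    mins driver  miles  miles_plus_mins
0     57    Uma     46              103
1      6    Uma     78               84
2     40    Uma     76              116
3     75    Fay     12               87
4     80    Fay     50              130
5     44    Fay     49               93
6     78    Fay     28              106
7     55    Wes     30               85
8     83    Wes     56              139
9     20    Uma     40               60
10    88    Fay     37              125
11     6    Fay     49               55
12    54    Wes     55              109
drop duplicate driver (keep=last):
    mins driver  miles  miles_plus_mins
9     20    Uma     40               60
11     6    Fay     49               55
12    54    Wes     55              109
filter rows where driver in ['Fay', 'Wes']:
    mins driver  miles  miles_plus_mins
11     6    Fay     49               55
12    54    Wes     55              109
mean of column 'miles_plus_mins' → 82.0

82.0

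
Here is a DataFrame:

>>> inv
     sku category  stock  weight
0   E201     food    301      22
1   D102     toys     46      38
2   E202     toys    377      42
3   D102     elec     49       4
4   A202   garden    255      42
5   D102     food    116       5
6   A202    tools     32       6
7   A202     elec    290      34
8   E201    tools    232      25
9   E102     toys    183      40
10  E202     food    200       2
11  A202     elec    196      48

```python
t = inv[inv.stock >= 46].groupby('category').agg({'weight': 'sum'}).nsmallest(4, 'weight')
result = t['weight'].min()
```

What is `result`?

25

filter rows where stock >= 46:
     sku category  stock  weight
0   E201     food    301      22
1   D102     toys     46      38
2   E202     toys    377      42
3   D102     elec     49       4
4   A202   garden    255      42
5   D102     food    116       5
7   A202     elec    290      34
8   E201    tools    232      25
9   E102     toys    183      40
10  E202     food    200       2
11  A202     elec    196      48
group by category, sum of weight:
          weight
category        
elec          86
food          29
garden        42
tools         25
toys         120
take 4 rows with smallest weight:
          weight
category        
tools         25
food          29
garden        42
elec          86
Reading off the min of column 'weight', we get 25.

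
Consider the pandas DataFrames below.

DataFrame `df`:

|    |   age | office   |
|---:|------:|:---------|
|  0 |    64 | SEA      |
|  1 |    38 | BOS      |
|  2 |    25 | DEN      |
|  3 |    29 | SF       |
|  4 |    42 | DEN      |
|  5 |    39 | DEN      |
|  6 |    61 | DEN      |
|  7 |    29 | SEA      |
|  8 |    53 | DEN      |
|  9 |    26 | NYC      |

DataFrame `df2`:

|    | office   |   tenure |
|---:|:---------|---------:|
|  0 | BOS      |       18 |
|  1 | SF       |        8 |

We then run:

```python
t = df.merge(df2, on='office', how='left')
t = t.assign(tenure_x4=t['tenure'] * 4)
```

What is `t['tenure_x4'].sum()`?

merge on 'office' (how='left') → 10 rows:
   age office  tenure
0   64    SEA     NaN
1   38    BOS    18.0
2   25    DEN     NaN
3   29     SF     8.0
4   42    DEN     NaN
5   39    DEN     NaN
6   61    DEN     NaN
7   29    SEA     NaN
8   53    DEN     NaN
9   26    NYC     NaN
add column tenure_x4 = t['tenure'] * 4:
   age office  tenure  tenure_x4
0   64    SEA     NaN        NaN
1   38    BOS    18.0       72.0
2   25    DEN     NaN        NaN
3   29     SF     8.0       32.0
4   42    DEN     NaN        NaN
5   39    DEN     NaN        NaN
6   61    DEN     NaN        NaN
7   29    SEA     NaN        NaN
8   53    DEN     NaN        NaN
9   26    NYC     NaN        NaN
So sum() = 104.0.

104.0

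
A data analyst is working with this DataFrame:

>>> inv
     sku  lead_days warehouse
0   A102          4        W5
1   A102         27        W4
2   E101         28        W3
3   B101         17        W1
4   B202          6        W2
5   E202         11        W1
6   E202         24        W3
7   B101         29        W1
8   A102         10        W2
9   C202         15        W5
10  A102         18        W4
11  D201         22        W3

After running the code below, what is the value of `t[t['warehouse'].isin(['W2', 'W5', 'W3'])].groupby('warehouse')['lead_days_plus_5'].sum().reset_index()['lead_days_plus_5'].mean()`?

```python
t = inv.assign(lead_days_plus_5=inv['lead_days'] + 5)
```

add column lead_days_plus_5 = inv['lead_days'] + 5:
     sku  lead_days warehouse  lead_days_plus_5
0   A102          4        W5                 9
1   A102         27        W4                32
2   E101         28        W3                33
3   B101         17        W1                22
4   B202          6        W2                11
5   E202         11        W1                16
6   E202         24        W3                29
7   B101         29        W1                34
8   A102         10        W2                15
9   C202         15        W5                20
10  A102         18        W4                23
11  D201         22        W3                27
filter rows where warehouse in ['W2', 'W5', 'W3']:
     sku  lead_days warehouse  lead_days_plus_5
0   A102          4        W5                 9
2   E101         28        W3                33
4   B202          6        W2                11
6   E202         24        W3                29
8   A102         10        W2                15
9   C202         15        W5                20
11  D201         22        W3                27
group by warehouse, sum of lead_days_plus_5:
warehouse
W2    26
W3    89
W5    29
Name: lead_days_plus_5, dtype: int64
reset_index():
  warehouse  lead_days_plus_5
0        W2                26
1        W3                89
2        W5                29

48.0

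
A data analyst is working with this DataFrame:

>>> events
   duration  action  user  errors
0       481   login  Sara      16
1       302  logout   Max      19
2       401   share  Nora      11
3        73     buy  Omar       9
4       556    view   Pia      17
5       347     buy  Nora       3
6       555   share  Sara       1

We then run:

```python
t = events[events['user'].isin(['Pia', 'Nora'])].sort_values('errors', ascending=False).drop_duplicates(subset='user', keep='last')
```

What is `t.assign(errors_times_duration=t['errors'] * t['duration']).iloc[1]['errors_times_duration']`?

filter rows where user in ['Pia', 'Nora']:
   duration action  user  errors
2       401  share  Nora      11
4       556   view   Pia      17
5       347    buy  Nora       3
sort by errors descending:
   duration action  user  errors
4       556   view   Pia      17
2       401  share  Nora      11
5       347    buy  Nora       3
drop duplicate user (keep=last):
   duration action  user  errors
4       556   view   Pia      17
5       347    buy  Nora       3
add column errors_times_duration = t['errors'] * t['duration']:
   duration action  user  errors  errors_times_duration
4       556   view   Pia      17                   9452
5       347    buy  Nora       3                   1041

1041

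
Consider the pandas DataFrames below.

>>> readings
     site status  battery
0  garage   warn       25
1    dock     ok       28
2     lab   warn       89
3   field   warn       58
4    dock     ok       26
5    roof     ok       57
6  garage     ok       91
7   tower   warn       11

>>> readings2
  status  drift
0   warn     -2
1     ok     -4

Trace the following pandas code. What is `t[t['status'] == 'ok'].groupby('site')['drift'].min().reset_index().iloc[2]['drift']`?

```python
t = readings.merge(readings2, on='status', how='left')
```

merge on 'status' (how='left') → 8 rows:
     site status  battery  drift
0  garage   warn       25     -2
1    dock     ok       28     -4
2     lab   warn       89     -2
3   field   warn       58     -2
4    dock     ok       26     -4
5    roof     ok       57     -4
6  garage     ok       91     -4
7   tower   warn       11     -2
filter rows where status == 'ok':
     site status  battery  drift
1    dock     ok       28     -4
4    dock     ok       26     -4
5    roof     ok       57     -4
6  garage     ok       91     -4
group by site, min of drift:
site
dock     -4
garage   -4
roof     -4
Name: drift, dtype: int64
reset_index():
     site  drift
0    dock     -4
1  garage     -4
2    roof     -4
Taking the value at position 2, column 'drift' gives -4.

-4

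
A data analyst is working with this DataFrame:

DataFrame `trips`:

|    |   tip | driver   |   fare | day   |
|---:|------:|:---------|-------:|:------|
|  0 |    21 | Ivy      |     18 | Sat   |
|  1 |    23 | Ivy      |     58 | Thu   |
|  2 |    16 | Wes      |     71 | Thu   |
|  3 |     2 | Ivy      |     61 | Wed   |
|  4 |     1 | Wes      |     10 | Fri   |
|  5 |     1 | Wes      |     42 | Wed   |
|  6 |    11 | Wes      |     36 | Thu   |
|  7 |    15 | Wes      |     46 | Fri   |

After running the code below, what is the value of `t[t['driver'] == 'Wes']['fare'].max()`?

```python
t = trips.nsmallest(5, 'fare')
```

take 5 rows with smallest fare:
   tip driver  fare  day
4    1    Wes    10  Fri
0   21    Ivy    18  Sat
6   11    Wes    36  Thu
5    1    Wes    42  Wed
7   15    Wes    46  Fri
filter rows where driver == 'Wes':
   tip driver  fare  day
4    1    Wes    10  Fri
6   11    Wes    36  Thu
5    1    Wes    42  Wed
7   15    Wes    46  Fri
Finally, max of column 'fare' = 46.

46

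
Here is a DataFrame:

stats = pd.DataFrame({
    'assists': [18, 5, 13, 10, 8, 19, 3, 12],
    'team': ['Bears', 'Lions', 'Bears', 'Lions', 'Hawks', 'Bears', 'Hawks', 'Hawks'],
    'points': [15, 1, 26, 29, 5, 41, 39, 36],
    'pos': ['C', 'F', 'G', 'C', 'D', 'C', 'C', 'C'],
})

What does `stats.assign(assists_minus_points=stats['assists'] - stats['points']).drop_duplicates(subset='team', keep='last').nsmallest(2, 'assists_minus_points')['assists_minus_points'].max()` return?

add column assists_minus_points = stats['assists'] - stats['points']:
   assists   team  points pos  assists_minus_points
0       18  Bears      15   C                     3
1        5  Lions       1   F                     4
2       13  Bears      26   G                   -13
3       10  Lions      29   C                   -19
4        8  Hawks       5   D                     3
5       19  Bears      41   C                   -22
6        3  Hawks      39   C                   -36
7       12  Hawks      36   C                   -24
drop duplicate team (keep=last):
   assists   team  points pos  assists_minus_points
3       10  Lions      29   C                   -19
5       19  Bears      41   C                   -22
7       12  Hawks      36   C                   -24
take 2 rows with smallest assists_minus_points:
   assists   team  points pos  assists_minus_points
7       12  Hawks      36   C                   -24
5       19  Bears      41   C                   -22
The max of column 'assists_minus_points' is -22.

-22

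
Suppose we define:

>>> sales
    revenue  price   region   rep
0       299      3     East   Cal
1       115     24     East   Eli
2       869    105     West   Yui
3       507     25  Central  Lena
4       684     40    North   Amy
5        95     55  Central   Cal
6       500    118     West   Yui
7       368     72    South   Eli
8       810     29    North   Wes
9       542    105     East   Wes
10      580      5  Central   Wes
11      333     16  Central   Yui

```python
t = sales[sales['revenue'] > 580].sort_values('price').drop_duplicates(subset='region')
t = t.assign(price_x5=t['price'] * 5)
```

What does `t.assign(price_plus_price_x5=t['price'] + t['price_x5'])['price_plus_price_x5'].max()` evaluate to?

630

filter rows where revenue > 580:
   revenue  price region  rep
2      869    105   West  Yui
4      684     40  North  Amy
8      810     29  North  Wes
sort by price:
   revenue  price region  rep
8      810     29  North  Wes
4      684     40  North  Amy
2      869    105   West  Yui
drop duplicate region (keep=first):
   revenue  price region  rep
8      810     29  North  Wes
2      869    105   West  Yui
add column price_x5 = t['price'] * 5:
   revenue  price region  rep  price_x5
8      810     29  North  Wes       145
2      869    105   West  Yui       525
add column price_plus_price_x5 = t['price'] + t['price_x5']:
   revenue  price region  rep  price_x5  price_plus_price_x5
8      810     29  North  Wes       145                  174
2      869    105   West  Yui       525                  630
So max() = 630.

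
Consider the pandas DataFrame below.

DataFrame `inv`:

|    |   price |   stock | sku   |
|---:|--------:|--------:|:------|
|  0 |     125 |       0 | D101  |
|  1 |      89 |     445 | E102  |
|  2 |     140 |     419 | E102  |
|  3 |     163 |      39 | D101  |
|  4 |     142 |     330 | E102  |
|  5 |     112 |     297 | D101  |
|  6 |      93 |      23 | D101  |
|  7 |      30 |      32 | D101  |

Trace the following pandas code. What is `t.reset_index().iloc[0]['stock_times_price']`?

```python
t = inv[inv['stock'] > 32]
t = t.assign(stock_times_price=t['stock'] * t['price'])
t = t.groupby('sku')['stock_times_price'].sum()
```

filter rows where stock > 32:
   price  stock   sku
1     89    445  E102
2    140    419  E102
3    163     39  D101
4    142    330  E102
5    112    297  D101
add column stock_times_price = t['stock'] * t['price']:
   price  stock   sku  stock_times_price
1     89    445  E102              39605
2    140    419  E102              58660
3    163     39  D101               6357
4    142    330  E102              46860
5    112    297  D101              33264
group by sku, sum of stock_times_price:
sku
D101     39621
E102    145125
Name: stock_times_price, dtype: int64
reset_index():
    sku  stock_times_price
0  D101              39621
1  E102             145125
Finally, value at position 0, column 'stock_times_price' = 39621.

39621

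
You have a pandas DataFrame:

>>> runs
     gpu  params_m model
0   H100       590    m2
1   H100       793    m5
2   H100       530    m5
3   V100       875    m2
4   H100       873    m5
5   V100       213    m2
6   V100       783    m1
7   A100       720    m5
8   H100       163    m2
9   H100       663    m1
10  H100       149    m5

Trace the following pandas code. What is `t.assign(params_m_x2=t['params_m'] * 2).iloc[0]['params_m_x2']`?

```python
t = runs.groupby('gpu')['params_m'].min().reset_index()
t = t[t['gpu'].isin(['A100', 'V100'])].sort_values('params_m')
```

group by gpu, min of params_m:
gpu
A100    720
H100    149
V100    213
Name: params_m, dtype: int64
reset_index():
    gpu  params_m
0  A100       720
1  H100       149
2  V100       213
filter rows where gpu in ['A100', 'V100']:
    gpu  params_m
0  A100       720
2  V100       213
sort by params_m:
    gpu  params_m
2  V100       213
0  A100       720
add column params_m_x2 = t['params_m'] * 2:
    gpu  params_m  params_m_x2
2  V100       213          426
0  A100       720         1440

426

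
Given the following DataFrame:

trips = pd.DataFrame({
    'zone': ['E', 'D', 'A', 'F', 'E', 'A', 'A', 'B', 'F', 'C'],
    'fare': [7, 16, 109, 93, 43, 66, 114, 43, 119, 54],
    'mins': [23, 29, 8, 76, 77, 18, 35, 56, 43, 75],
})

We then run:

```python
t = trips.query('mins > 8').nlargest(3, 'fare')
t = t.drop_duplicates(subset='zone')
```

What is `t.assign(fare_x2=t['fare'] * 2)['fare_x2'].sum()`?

filter rows where mins > 8:
  zone  fare  mins
0    E     7    23
1    D    16    29
3    F    93    76
4    E    43    77
5    A    66    18
6    A   114    35
7    B    43    56
8    F   119    43
9    C    54    75
take 3 rows with largest fare:
  zone  fare  mins
8    F   119    43
6    A   114    35
3    F    93    76
drop duplicate zone (keep=first):
  zone  fare  mins
8    F   119    43
6    A   114    35
add column fare_x2 = t['fare'] * 2:
  zone  fare  mins  fare_x2
8    F   119    43      238
6    A   114    35      228
Taking the sum of column 'fare_x2' gives 466.

466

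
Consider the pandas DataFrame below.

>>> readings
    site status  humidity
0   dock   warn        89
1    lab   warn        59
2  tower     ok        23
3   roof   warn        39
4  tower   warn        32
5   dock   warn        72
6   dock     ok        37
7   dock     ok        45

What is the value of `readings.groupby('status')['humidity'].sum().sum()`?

396

group by status, sum of humidity:
status
ok      105
warn    291
Name: humidity, dtype: int64
sum of the resulting series → 396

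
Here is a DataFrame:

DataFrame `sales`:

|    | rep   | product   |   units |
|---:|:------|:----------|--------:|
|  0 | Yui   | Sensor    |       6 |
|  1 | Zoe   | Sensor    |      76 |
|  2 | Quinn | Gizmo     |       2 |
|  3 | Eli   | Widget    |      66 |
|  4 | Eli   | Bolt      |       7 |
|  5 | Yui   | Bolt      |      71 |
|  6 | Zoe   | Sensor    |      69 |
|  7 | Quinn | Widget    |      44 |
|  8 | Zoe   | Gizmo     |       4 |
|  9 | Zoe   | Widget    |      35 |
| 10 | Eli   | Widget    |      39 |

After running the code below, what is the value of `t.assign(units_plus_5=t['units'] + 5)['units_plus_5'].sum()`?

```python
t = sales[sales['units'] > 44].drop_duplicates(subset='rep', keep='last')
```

221

filter rows where units > 44:
   rep product  units
1  Zoe  Sensor     76
3  Eli  Widget     66
5  Yui    Bolt     71
6  Zoe  Sensor     69
drop duplicate rep (keep=last):
   rep product  units
3  Eli  Widget     66
5  Yui    Bolt     71
6  Zoe  Sensor     69
add column units_plus_5 = t['units'] + 5:
   rep product  units  units_plus_5
3  Eli  Widget     66            71
5  Yui    Bolt     71            76
6  Zoe  Sensor     69            74
Reading off the sum of column 'units_plus_5', we get 221.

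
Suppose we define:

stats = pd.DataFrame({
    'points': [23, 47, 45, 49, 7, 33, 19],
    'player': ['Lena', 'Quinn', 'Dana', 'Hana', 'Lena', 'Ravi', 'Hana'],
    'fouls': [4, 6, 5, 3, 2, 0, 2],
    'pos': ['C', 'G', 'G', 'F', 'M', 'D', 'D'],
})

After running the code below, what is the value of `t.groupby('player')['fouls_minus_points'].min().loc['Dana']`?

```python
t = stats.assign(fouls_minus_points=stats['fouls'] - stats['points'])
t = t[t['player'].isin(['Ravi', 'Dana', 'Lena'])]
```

add column fouls_minus_points = stats['fouls'] - stats['points']:
   points player  fouls pos  fouls_minus_points
0      23   Lena      4   C                 -19
1      47  Quinn      6   G                 -41
2      45   Dana      5   G                 -40
3      49   Hana      3   F                 -46
4       7   Lena      2   M                  -5
5      33   Ravi      0   D                 -33
6      19   Hana      2   D                 -17
filter rows where player in ['Ravi', 'Dana', 'Lena']:
   points player  fouls pos  fouls_minus_points
0      23   Lena      4   C                 -19
2      45   Dana      5   G                 -40
4       7   Lena      2   M                  -5
5      33   Ravi      0   D                 -33
group by player, min of fouls_minus_points:
player
Dana   -40
Lena   -19
Ravi   -33
Name: fouls_minus_points, dtype: int64
Reading off the value at index 'Dana', we get -40.

-40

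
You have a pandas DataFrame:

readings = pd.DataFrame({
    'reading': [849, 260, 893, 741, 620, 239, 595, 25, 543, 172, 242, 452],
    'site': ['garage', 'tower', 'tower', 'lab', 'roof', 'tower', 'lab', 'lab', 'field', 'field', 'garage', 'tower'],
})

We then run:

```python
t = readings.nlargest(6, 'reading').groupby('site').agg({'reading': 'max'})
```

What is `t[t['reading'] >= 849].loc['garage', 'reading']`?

849

take 6 rows with largest reading:
   reading    site
2      893   tower
0      849  garage
3      741     lab
4      620    roof
6      595     lab
8      543   field
group by site, max of reading:
        reading
site           
field       543
garage      849
lab         741
roof        620
tower       893
filter rows where reading >= 849:
        reading
site           
garage      849
tower       893
Hence 849.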